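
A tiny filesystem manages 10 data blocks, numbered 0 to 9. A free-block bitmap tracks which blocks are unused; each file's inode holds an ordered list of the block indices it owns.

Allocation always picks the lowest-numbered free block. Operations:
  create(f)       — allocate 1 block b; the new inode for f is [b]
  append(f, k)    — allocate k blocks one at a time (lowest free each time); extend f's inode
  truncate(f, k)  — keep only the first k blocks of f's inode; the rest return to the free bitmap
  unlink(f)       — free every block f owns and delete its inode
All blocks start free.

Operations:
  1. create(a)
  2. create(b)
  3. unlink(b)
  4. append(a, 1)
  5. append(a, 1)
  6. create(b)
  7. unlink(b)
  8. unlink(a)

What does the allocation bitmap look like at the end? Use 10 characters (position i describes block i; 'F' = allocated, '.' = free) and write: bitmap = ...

bitmap = ..........

  1. create(a)  ⇒  F.........  {a→[0]}
  2. create(b)  ⇒  FF........  {a→[0]; b→[1]}
  3. unlink(b)  ⇒  F.........  {a→[0]}
  4. append(a, 1)  ⇒  FF........  {a→[0, 1]}
  5. append(a, 1)  ⇒  FFF.......  {a→[0, 1, 2]}
  6. create(b)  ⇒  FFFF......  {a→[0, 1, 2]; b→[3]}
  7. unlink(b)  ⇒  FFF.......  {a→[0, 1, 2]}
  8. unlink(a)  ⇒  ..........  {}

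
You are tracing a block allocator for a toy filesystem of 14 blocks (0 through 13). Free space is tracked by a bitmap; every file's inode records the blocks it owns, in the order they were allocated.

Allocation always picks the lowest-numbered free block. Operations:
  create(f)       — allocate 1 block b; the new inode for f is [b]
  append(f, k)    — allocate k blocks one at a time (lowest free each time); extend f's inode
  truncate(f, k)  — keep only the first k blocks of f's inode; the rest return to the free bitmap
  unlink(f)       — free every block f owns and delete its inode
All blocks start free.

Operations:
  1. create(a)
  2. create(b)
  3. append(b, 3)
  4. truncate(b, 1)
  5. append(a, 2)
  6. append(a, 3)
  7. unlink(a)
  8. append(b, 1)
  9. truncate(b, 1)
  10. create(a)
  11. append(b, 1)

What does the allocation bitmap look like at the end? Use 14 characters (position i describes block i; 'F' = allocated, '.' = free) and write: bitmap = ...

bitmap = FFF...........

after create(a) → a:[0]  free=[F.............]
after create(b) → a:[0], b:[1]  free=[FF............]
after append(b, 3) → a:[0], b:[1, 2, 3, 4]  free=[FFFFF.........]
after truncate(b, 1) → a:[0], b:[1]  free=[FF............]
after append(a, 2) → a:[0, 2, 3], b:[1]  free=[FFFF..........]
after append(a, 3) → a:[0, 2, 3, 4, 5, 6], b:[1]  free=[FFFFFFF.......]
after unlink(a) → b:[1]  free=[.F............]
after append(b, 1) → b:[1, 0]  free=[FF............]
after truncate(b, 1) → b:[1]  free=[.F............]
after create(a) → a:[0], b:[1]  free=[FF............]
after append(b, 1) → a:[0], b:[1, 2]  free=[FFF...........]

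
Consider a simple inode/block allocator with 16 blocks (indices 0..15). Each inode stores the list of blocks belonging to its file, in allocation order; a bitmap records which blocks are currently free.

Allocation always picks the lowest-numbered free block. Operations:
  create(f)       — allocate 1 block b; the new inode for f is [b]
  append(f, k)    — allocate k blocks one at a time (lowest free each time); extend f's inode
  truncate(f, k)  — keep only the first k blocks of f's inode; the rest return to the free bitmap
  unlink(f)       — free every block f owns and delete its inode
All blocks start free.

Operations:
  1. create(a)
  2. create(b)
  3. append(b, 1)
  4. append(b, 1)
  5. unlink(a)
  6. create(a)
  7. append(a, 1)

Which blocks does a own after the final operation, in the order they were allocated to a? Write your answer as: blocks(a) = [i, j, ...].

blocks(a) = [0, 4]

create(a): bitmap=F............... | a=[0]
create(b): bitmap=FF.............. | a=[0] b=[1]
append(b, 1): bitmap=FFF............. | a=[0] b=[1, 2]
append(b, 1): bitmap=FFFF............ | a=[0] b=[1, 2, 3]
unlink(a): bitmap=.FFF............ | b=[1, 2, 3]
create(a): bitmap=FFFF............ | a=[0] b=[1, 2, 3]
append(a, 1): bitmap=FFFFF........... | a=[0, 4] b=[1, 2, 3]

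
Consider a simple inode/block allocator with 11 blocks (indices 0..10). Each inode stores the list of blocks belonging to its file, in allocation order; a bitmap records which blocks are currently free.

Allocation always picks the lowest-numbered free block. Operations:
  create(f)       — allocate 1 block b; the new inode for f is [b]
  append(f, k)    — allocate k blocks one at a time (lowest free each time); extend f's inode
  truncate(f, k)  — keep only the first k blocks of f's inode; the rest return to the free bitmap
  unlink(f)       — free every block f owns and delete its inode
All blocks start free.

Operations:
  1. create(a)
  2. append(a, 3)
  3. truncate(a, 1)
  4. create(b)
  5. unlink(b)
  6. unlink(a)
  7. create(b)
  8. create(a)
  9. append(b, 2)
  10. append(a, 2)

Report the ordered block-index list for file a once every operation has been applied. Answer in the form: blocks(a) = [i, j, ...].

create(a): bitmap=F.......... | a=[0]
append(a, 3): bitmap=FFFF....... | a=[0, 1, 2, 3]
truncate(a, 1): bitmap=F.......... | a=[0]
create(b): bitmap=FF......... | a=[0] b=[1]
unlink(b): bitmap=F.......... | a=[0]
unlink(a): bitmap=........... | 
create(b): bitmap=F.......... | b=[0]
create(a): bitmap=FF......... | a=[1] b=[0]
append(b, 2): bitmap=FFFF....... | a=[1] b=[0, 2, 3]
append(a, 2): bitmap=FFFFFF..... | a=[1, 4, 5] b=[0, 2, 3]

blocks(a) = [1, 4, 5]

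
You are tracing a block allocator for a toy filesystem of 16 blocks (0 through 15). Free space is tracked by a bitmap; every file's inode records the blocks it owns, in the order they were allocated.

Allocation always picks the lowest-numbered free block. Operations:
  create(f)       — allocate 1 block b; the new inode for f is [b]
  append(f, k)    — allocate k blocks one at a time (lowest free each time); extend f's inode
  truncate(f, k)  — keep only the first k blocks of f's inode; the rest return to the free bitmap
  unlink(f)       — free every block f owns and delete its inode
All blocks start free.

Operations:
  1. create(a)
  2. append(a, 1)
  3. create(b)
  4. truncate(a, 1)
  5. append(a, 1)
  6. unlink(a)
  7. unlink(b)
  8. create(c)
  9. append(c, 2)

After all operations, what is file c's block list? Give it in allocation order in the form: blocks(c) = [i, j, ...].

blocks(c) = [0, 1, 2]

after create(a) → a:[0]  free=[F...............]
after append(a, 1) → a:[0, 1]  free=[FF..............]
after create(b) → a:[0, 1], b:[2]  free=[FFF.............]
after truncate(a, 1) → a:[0], b:[2]  free=[F.F.............]
after append(a, 1) → a:[0, 1], b:[2]  free=[FFF.............]
after unlink(a) → b:[2]  free=[..F.............]
after unlink(b) →   free=[................]
after create(c) → c:[0]  free=[F...............]
after append(c, 2) → c:[0, 1, 2]  free=[FFF.............]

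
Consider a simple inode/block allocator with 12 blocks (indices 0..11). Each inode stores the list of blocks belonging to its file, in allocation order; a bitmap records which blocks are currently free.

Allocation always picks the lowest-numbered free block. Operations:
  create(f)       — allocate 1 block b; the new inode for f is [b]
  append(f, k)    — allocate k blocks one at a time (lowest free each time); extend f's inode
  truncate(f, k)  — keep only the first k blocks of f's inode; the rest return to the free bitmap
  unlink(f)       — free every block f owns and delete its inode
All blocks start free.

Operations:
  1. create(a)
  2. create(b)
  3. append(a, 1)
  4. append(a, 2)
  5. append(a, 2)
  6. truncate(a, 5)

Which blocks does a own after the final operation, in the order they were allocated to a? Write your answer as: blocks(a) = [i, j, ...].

blocks(a) = [0, 2, 3, 4, 5]

after create(a) → a:[0]  free=[F...........]
after create(b) → a:[0], b:[1]  free=[FF..........]
after append(a, 1) → a:[0, 2], b:[1]  free=[FFF.........]
after append(a, 2) → a:[0, 2, 3, 4], b:[1]  free=[FFFFF.......]
after append(a, 2) → a:[0, 2, 3, 4, 5, 6], b:[1]  free=[FFFFFFF.....]
after truncate(a, 5) → a:[0, 2, 3, 4, 5], b:[1]  free=[FFFFFF......]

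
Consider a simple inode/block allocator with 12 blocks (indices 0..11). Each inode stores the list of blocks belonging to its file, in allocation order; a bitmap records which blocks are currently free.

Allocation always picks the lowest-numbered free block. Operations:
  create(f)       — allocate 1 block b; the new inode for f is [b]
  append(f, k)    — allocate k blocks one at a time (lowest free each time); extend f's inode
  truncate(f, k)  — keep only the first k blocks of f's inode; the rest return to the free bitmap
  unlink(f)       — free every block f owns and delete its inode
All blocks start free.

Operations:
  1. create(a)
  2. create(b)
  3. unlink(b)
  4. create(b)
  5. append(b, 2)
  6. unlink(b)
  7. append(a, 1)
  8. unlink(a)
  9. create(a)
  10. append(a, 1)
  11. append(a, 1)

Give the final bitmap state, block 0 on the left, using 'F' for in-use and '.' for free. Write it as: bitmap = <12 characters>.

bitmap = FFF.........

after create(a) → a:[0]  free=[F...........]
after create(b) → a:[0], b:[1]  free=[FF..........]
after unlink(b) → a:[0]  free=[F...........]
after create(b) → a:[0], b:[1]  free=[FF..........]
after append(b, 2) → a:[0], b:[1, 2, 3]  free=[FFFF........]
after unlink(b) → a:[0]  free=[F...........]
after append(a, 1) → a:[0, 1]  free=[FF..........]
after unlink(a) →   free=[............]
after create(a) → a:[0]  free=[F...........]
after append(a, 1) → a:[0, 1]  free=[FF..........]
after append(a, 1) → a:[0, 1, 2]  free=[FFF.........]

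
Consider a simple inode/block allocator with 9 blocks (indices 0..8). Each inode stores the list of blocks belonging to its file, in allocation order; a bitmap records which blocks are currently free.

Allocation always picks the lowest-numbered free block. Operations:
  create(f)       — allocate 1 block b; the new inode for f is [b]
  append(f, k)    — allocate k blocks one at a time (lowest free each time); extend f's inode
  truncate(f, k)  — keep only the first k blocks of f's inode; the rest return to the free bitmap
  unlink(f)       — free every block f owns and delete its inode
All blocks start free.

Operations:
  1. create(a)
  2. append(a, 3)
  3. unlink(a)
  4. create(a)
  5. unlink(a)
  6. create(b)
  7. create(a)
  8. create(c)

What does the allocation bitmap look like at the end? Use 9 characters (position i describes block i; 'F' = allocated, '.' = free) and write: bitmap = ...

create(a): bitmap=F........ | a=[0]
append(a, 3): bitmap=FFFF..... | a=[0, 1, 2, 3]
unlink(a): bitmap=......... | 
create(a): bitmap=F........ | a=[0]
unlink(a): bitmap=......... | 
create(b): bitmap=F........ | b=[0]
create(a): bitmap=FF....... | a=[1] b=[0]
create(c): bitmap=FFF...... | a=[1] b=[0] c=[2]

bitmap = FFF......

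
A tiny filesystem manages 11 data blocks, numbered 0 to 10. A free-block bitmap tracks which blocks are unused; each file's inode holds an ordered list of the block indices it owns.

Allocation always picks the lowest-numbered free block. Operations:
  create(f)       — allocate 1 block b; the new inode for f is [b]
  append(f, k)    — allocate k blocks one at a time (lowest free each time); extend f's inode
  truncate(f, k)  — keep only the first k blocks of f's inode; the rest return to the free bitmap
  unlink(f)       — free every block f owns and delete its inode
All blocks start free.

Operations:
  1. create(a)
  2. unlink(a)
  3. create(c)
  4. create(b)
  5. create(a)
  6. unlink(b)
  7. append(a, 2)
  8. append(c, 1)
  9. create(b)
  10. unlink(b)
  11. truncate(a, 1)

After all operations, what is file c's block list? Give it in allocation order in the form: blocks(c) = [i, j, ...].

blocks(c) = [0, 4]

  1. create(a)  ⇒  F..........  {a→[0]}
  2. unlink(a)  ⇒  ...........  {}
  3. create(c)  ⇒  F..........  {c→[0]}
  4. create(b)  ⇒  FF.........  {b→[1]; c→[0]}
  5. create(a)  ⇒  FFF........  {a→[2]; b→[1]; c→[0]}
  6. unlink(b)  ⇒  F.F........  {a→[2]; c→[0]}
  7. append(a, 2)  ⇒  FFFF.......  {a→[2, 1, 3]; c→[0]}
  8. append(c, 1)  ⇒  FFFFF......  {a→[2, 1, 3]; c→[0, 4]}
  9. create(b)  ⇒  FFFFFF.....  {a→[2, 1, 3]; b→[5]; c→[0, 4]}
  10. unlink(b)  ⇒  FFFFF......  {a→[2, 1, 3]; c→[0, 4]}
  11. truncate(a, 1)  ⇒  F.F.F......  {a→[2]; c→[0, 4]}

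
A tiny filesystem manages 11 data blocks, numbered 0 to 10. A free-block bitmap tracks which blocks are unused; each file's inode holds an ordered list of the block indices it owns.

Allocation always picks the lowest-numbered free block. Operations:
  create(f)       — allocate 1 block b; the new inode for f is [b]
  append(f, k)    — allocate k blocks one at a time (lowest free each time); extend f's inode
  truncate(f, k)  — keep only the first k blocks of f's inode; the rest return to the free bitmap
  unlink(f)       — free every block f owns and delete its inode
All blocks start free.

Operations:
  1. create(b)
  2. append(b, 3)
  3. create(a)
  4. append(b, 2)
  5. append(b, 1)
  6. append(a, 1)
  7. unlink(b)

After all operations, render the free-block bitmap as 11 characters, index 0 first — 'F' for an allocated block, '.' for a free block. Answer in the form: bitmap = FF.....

bitmap = ....F...F..

after create(b) → b:[0]  free=[F..........]
after append(b, 3) → b:[0, 1, 2, 3]  free=[FFFF.......]
after create(a) → a:[4], b:[0, 1, 2, 3]  free=[FFFFF......]
after append(b, 2) → a:[4], b:[0, 1, 2, 3, 5, 6]  free=[FFFFFFF....]
after append(b, 1) → a:[4], b:[0, 1, 2, 3, 5, 6, 7]  free=[FFFFFFFF...]
after append(a, 1) → a:[4, 8], b:[0, 1, 2, 3, 5, 6, 7]  free=[FFFFFFFFF..]
after unlink(b) → a:[4, 8]  free=[....F...F..]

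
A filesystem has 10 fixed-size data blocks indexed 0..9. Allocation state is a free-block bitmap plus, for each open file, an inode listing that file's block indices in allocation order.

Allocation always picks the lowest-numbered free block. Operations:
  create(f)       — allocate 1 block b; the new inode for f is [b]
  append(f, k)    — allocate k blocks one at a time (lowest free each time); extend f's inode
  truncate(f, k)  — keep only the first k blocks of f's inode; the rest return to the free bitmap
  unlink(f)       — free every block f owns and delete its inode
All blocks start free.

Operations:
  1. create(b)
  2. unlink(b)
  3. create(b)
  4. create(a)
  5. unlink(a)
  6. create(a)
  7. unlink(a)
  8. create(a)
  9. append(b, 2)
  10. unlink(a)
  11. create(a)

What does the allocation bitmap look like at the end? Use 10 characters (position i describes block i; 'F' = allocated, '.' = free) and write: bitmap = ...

bitmap = FFFF......

  1. create(b)  ⇒  F.........  {b→[0]}
  2. unlink(b)  ⇒  ..........  {}
  3. create(b)  ⇒  F.........  {b→[0]}
  4. create(a)  ⇒  FF........  {a→[1]; b→[0]}
  5. unlink(a)  ⇒  F.........  {b→[0]}
  6. create(a)  ⇒  FF........  {a→[1]; b→[0]}
  7. unlink(a)  ⇒  F.........  {b→[0]}
  8. create(a)  ⇒  FF........  {a→[1]; b→[0]}
  9. append(b, 2)  ⇒  FFFF......  {a→[1]; b→[0, 2, 3]}
  10. unlink(a)  ⇒  F.FF......  {b→[0, 2, 3]}
  11. create(a)  ⇒  FFFF......  {a→[1]; b→[0, 2, 3]}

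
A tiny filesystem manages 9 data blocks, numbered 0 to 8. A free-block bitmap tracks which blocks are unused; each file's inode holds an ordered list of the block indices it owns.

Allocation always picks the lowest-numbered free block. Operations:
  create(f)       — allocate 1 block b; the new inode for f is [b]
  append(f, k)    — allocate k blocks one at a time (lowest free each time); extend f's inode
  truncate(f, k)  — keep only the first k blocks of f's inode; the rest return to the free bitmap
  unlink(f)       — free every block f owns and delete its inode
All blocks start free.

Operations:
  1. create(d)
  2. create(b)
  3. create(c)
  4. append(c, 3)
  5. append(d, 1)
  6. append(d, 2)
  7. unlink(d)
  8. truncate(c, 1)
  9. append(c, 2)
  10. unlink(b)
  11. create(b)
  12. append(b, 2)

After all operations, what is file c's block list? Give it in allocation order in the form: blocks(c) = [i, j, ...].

after create(d) → d:[0]  free=[F........]
after create(b) → b:[1], d:[0]  free=[FF.......]
after create(c) → b:[1], c:[2], d:[0]  free=[FFF......]
after append(c, 3) → b:[1], c:[2, 3, 4, 5], d:[0]  free=[FFFFFF...]
after append(d, 1) → b:[1], c:[2, 3, 4, 5], d:[0, 6]  free=[FFFFFFF..]
after append(d, 2) → b:[1], c:[2, 3, 4, 5], d:[0, 6, 7, 8]  free=[FFFFFFFFF]
after unlink(d) → b:[1], c:[2, 3, 4, 5]  free=[.FFFFF...]
after truncate(c, 1) → b:[1], c:[2]  free=[.FF......]
after append(c, 2) → b:[1], c:[2, 0, 3]  free=[FFFF.....]
after unlink(b) → c:[2, 0, 3]  free=[F.FF.....]
after create(b) → b:[1], c:[2, 0, 3]  free=[FFFF.....]
after append(b, 2) → b:[1, 4, 5], c:[2, 0, 3]  free=[FFFFFF...]

blocks(c) = [2, 0, 3]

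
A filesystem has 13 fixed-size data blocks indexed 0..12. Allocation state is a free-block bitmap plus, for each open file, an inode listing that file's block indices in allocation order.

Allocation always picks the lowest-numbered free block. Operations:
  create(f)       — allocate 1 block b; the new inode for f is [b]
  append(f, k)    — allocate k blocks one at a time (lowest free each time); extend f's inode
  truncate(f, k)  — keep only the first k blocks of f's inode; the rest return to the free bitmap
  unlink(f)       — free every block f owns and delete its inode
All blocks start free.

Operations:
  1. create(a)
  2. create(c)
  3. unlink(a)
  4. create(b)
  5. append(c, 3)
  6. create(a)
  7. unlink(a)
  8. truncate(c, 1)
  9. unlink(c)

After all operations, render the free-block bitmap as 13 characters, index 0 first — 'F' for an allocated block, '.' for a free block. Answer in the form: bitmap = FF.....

bitmap = F............

after create(a) → a:[0]  free=[F............]
after create(c) → a:[0], c:[1]  free=[FF...........]
after unlink(a) → c:[1]  free=[.F...........]
after create(b) → b:[0], c:[1]  free=[FF...........]
after append(c, 3) → b:[0], c:[1, 2, 3, 4]  free=[FFFFF........]
after create(a) → a:[5], b:[0], c:[1, 2, 3, 4]  free=[FFFFFF.......]
after unlink(a) → b:[0], c:[1, 2, 3, 4]  free=[FFFFF........]
after truncate(c, 1) → b:[0], c:[1]  free=[FF...........]
after unlink(c) → b:[0]  free=[F............]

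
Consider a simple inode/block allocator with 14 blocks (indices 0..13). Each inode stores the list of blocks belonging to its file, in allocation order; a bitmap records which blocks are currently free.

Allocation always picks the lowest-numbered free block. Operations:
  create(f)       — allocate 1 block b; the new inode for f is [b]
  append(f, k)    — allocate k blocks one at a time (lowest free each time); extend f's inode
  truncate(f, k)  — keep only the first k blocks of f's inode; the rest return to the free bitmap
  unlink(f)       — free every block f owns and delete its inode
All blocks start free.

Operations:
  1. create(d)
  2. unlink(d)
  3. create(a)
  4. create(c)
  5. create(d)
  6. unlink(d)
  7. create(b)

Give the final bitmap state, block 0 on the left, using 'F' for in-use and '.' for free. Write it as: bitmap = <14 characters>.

bitmap = FFF...........

  1. create(d)  ⇒  F.............  {d→[0]}
  2. unlink(d)  ⇒  ..............  {}
  3. create(a)  ⇒  F.............  {a→[0]}
  4. create(c)  ⇒  FF............  {a→[0]; c→[1]}
  5. create(d)  ⇒  FFF...........  {a→[0]; c→[1]; d→[2]}
  6. unlink(d)  ⇒  FF............  {a→[0]; c→[1]}
  7. create(b)  ⇒  FFF...........  {a→[0]; b→[2]; c→[1]}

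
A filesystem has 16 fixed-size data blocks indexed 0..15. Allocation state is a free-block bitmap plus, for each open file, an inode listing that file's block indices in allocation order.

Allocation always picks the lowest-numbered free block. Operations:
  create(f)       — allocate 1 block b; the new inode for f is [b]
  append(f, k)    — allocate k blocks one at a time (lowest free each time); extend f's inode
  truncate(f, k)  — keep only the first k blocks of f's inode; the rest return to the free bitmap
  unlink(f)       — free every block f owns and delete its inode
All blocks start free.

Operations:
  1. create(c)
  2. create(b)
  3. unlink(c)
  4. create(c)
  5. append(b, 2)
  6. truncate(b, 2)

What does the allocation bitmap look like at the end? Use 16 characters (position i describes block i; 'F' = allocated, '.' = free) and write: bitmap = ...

after create(c) → c:[0]  free=[F...............]
after create(b) → b:[1], c:[0]  free=[FF..............]
after unlink(c) → b:[1]  free=[.F..............]
after create(c) → b:[1], c:[0]  free=[FF..............]
after append(b, 2) → b:[1, 2, 3], c:[0]  free=[FFFF............]
after truncate(b, 2) → b:[1, 2], c:[0]  free=[FFF.............]

bitmap = FFF.............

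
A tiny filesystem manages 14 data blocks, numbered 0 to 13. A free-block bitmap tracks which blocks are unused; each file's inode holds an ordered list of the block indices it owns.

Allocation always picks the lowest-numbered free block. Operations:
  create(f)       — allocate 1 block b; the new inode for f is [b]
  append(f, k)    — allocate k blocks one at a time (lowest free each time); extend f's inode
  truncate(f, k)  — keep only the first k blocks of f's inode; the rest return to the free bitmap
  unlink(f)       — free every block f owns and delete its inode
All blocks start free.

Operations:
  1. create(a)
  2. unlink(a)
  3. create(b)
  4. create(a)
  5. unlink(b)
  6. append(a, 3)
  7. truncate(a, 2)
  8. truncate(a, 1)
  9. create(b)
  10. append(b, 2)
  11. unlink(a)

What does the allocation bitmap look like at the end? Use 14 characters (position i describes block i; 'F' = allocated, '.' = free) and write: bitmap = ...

create(a): bitmap=F............. | a=[0]
unlink(a): bitmap=.............. | 
create(b): bitmap=F............. | b=[0]
create(a): bitmap=FF............ | a=[1] b=[0]
unlink(b): bitmap=.F............ | a=[1]
append(a, 3): bitmap=FFFF.......... | a=[1, 0, 2, 3]
truncate(a, 2): bitmap=FF............ | a=[1, 0]
truncate(a, 1): bitmap=.F............ | a=[1]
create(b): bitmap=FF............ | a=[1] b=[0]
append(b, 2): bitmap=FFFF.......... | a=[1] b=[0, 2, 3]
unlink(a): bitmap=F.FF.......... | b=[0, 2, 3]

bitmap = F.FF..........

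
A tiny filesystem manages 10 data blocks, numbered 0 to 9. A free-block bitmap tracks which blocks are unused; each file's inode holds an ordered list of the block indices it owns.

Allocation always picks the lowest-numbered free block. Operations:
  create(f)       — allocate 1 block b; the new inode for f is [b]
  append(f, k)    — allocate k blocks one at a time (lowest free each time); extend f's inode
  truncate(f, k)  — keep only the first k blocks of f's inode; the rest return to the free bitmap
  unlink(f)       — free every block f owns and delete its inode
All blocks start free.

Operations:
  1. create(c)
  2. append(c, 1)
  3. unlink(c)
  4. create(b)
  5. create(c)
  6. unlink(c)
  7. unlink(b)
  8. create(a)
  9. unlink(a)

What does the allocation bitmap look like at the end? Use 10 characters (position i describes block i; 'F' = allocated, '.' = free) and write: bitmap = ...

bitmap = ..........

after create(c) → c:[0]  free=[F.........]
after append(c, 1) → c:[0, 1]  free=[FF........]
after unlink(c) →   free=[..........]
after create(b) → b:[0]  free=[F.........]
after create(c) → b:[0], c:[1]  free=[FF........]
after unlink(c) → b:[0]  free=[F.........]
after unlink(b) →   free=[..........]
after create(a) → a:[0]  free=[F.........]
after unlink(a) →   free=[..........]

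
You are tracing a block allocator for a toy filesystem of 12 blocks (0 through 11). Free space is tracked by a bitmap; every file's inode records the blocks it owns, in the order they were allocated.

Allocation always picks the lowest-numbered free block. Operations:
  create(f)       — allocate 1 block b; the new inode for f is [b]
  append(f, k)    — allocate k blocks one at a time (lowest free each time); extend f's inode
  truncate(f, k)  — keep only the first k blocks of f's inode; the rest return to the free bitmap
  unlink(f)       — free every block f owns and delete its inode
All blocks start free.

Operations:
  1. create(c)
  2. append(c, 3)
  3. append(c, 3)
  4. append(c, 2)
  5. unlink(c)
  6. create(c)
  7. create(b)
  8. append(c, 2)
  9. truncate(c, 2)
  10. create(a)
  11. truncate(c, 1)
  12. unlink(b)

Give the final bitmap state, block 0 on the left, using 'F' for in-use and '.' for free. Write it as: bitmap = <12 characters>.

bitmap = F..F........

  1. create(c)  ⇒  F...........  {c→[0]}
  2. append(c, 3)  ⇒  FFFF........  {c→[0, 1, 2, 3]}
  3. append(c, 3)  ⇒  FFFFFFF.....  {c→[0, 1, 2, 3, 4, 5, 6]}
  4. append(c, 2)  ⇒  FFFFFFFFF...  {c→[0, 1, 2, 3, 4, 5, 6, 7, 8]}
  5. unlink(c)  ⇒  ............  {}
  6. create(c)  ⇒  F...........  {c→[0]}
  7. create(b)  ⇒  FF..........  {b→[1]; c→[0]}
  8. append(c, 2)  ⇒  FFFF........  {b→[1]; c→[0, 2, 3]}
  9. truncate(c, 2)  ⇒  FFF.........  {b→[1]; c→[0, 2]}
  10. create(a)  ⇒  FFFF........  {a→[3]; b→[1]; c→[0, 2]}
  11. truncate(c, 1)  ⇒  FF.F........  {a→[3]; b→[1]; c→[0]}
  12. unlink(b)  ⇒  F..F........  {a→[3]; c→[0]}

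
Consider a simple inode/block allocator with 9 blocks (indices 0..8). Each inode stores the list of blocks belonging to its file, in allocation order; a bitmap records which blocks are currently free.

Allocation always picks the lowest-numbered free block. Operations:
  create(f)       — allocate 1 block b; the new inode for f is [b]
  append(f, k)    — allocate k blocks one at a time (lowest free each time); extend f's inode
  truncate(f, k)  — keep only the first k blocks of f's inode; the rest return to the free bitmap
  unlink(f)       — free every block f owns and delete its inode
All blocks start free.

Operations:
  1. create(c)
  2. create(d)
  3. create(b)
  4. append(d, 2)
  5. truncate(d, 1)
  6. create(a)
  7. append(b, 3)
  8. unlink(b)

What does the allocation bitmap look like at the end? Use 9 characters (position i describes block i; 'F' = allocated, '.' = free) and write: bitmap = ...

[1] create(c) — c=0 (map F........)
[2] create(d) — c=0 d=1 (map FF.......)
[3] create(b) — b=2 c=0 d=1 (map FFF......)
[4] append(d, 2) — b=2 c=0 d=1,3,4 (map FFFFF....)
[5] truncate(d, 1) — b=2 c=0 d=1 (map FFF......)
[6] create(a) — a=3 b=2 c=0 d=1 (map FFFF.....)
[7] append(b, 3) — a=3 b=2,4,5,6 c=0 d=1 (map FFFFFFF..)
[8] unlink(b) — a=3 c=0 d=1 (map FF.F.....)

bitmap = FF.F.....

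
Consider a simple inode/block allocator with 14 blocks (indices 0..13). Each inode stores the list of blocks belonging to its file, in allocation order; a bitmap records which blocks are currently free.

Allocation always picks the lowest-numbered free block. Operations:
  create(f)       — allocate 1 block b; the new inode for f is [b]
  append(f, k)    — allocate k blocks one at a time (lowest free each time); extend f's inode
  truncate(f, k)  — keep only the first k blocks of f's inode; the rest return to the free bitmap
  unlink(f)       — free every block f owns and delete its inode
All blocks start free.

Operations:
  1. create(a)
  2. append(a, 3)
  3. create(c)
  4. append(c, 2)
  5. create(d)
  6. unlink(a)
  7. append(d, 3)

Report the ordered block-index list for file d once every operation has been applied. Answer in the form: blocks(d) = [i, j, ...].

create(a): bitmap=F............. | a=[0]
append(a, 3): bitmap=FFFF.......... | a=[0, 1, 2, 3]
create(c): bitmap=FFFFF......... | a=[0, 1, 2, 3] c=[4]
append(c, 2): bitmap=FFFFFFF....... | a=[0, 1, 2, 3] c=[4, 5, 6]
create(d): bitmap=FFFFFFFF...... | a=[0, 1, 2, 3] c=[4, 5, 6] d=[7]
unlink(a): bitmap=....FFFF...... | c=[4, 5, 6] d=[7]
append(d, 3): bitmap=FFF.FFFF...... | c=[4, 5, 6] d=[7, 0, 1, 2]

blocks(d) = [7, 0, 1, 2]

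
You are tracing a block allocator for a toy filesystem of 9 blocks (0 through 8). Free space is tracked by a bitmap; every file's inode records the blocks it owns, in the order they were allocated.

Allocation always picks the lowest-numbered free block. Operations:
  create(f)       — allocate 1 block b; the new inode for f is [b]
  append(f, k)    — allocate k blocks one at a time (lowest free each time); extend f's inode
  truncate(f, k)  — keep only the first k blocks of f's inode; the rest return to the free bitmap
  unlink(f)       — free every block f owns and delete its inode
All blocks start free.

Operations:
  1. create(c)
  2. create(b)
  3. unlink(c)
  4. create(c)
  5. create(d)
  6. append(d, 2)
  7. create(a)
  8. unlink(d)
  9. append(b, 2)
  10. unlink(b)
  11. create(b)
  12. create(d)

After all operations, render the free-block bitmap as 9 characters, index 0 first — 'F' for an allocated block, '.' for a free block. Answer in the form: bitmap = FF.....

create(c): bitmap=F........ | c=[0]
create(b): bitmap=FF....... | b=[1] c=[0]
unlink(c): bitmap=.F....... | b=[1]
create(c): bitmap=FF....... | b=[1] c=[0]
create(d): bitmap=FFF...... | b=[1] c=[0] d=[2]
append(d, 2): bitmap=FFFFF.... | b=[1] c=[0] d=[2, 3, 4]
create(a): bitmap=FFFFFF... | a=[5] b=[1] c=[0] d=[2, 3, 4]
unlink(d): bitmap=FF...F... | a=[5] b=[1] c=[0]
append(b, 2): bitmap=FFFF.F... | a=[5] b=[1, 2, 3] c=[0]
unlink(b): bitmap=F....F... | a=[5] c=[0]
create(b): bitmap=FF...F... | a=[5] b=[1] c=[0]
create(d): bitmap=FFF..F... | a=[5] b=[1] c=[0] d=[2]

bitmap = FFF..F...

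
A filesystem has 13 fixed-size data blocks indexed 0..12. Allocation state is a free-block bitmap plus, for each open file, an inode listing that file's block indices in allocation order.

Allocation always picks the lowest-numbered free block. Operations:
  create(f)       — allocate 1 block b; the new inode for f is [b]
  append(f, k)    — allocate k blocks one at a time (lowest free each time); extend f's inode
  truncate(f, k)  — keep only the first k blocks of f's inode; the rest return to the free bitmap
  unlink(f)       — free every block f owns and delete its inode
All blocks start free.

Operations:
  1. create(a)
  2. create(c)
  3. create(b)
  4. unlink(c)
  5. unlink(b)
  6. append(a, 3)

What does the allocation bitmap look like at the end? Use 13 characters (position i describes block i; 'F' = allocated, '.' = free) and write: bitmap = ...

bitmap = FFFF.........

  1. create(a)  ⇒  F............  {a→[0]}
  2. create(c)  ⇒  FF...........  {a→[0]; c→[1]}
  3. create(b)  ⇒  FFF..........  {a→[0]; b→[2]; c→[1]}
  4. unlink(c)  ⇒  F.F..........  {a→[0]; b→[2]}
  5. unlink(b)  ⇒  F............  {a→[0]}
  6. append(a, 3)  ⇒  FFFF.........  {a→[0, 1, 2, 3]}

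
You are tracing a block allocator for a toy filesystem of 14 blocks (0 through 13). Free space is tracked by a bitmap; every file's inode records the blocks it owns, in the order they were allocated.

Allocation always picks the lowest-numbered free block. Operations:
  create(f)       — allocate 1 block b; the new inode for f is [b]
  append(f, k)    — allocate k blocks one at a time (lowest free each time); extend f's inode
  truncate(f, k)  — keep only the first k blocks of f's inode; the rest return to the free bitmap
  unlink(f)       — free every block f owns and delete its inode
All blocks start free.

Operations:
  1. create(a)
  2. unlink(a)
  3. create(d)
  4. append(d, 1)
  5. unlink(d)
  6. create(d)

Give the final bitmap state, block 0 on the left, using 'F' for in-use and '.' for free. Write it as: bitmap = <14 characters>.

bitmap = F.............

  1. create(a)  ⇒  F.............  {a→[0]}
  2. unlink(a)  ⇒  ..............  {}
  3. create(d)  ⇒  F.............  {d→[0]}
  4. append(d, 1)  ⇒  FF............  {d→[0, 1]}
  5. unlink(d)  ⇒  ..............  {}
  6. create(d)  ⇒  F.............  {d→[0]}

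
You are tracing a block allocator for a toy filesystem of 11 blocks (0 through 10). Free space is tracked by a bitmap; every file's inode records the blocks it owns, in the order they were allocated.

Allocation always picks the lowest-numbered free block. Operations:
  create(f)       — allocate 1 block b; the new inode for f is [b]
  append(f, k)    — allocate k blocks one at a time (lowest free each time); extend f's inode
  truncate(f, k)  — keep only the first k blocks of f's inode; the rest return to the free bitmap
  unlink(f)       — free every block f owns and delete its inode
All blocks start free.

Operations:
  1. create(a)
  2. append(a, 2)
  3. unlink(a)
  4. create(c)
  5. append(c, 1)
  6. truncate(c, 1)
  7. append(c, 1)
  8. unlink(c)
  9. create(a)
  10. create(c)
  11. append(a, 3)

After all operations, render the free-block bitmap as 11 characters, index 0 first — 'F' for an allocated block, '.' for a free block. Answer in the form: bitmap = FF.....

bitmap = FFFFF......

  1. create(a)  ⇒  F..........  {a→[0]}
  2. append(a, 2)  ⇒  FFF........  {a→[0, 1, 2]}
  3. unlink(a)  ⇒  ...........  {}
  4. create(c)  ⇒  F..........  {c→[0]}
  5. append(c, 1)  ⇒  FF.........  {c→[0, 1]}
  6. truncate(c, 1)  ⇒  F..........  {c→[0]}
  7. append(c, 1)  ⇒  FF.........  {c→[0, 1]}
  8. unlink(c)  ⇒  ...........  {}
  9. create(a)  ⇒  F..........  {a→[0]}
  10. create(c)  ⇒  FF.........  {a→[0]; c→[1]}
  11. append(a, 3)  ⇒  FFFFF......  {a→[0, 2, 3, 4]; c→[1]}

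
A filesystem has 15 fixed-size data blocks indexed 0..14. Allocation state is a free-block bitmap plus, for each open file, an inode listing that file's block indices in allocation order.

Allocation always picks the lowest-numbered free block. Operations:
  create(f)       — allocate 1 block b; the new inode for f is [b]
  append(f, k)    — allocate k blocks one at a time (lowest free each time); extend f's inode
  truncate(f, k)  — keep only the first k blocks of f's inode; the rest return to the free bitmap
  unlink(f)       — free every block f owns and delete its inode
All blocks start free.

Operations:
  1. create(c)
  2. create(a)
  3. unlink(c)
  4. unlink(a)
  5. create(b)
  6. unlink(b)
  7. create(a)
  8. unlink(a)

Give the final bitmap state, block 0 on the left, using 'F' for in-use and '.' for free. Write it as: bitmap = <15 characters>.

create(c): bitmap=F.............. | c=[0]
create(a): bitmap=FF............. | a=[1] c=[0]
unlink(c): bitmap=.F............. | a=[1]
unlink(a): bitmap=............... | 
create(b): bitmap=F.............. | b=[0]
unlink(b): bitmap=............... | 
create(a): bitmap=F.............. | a=[0]
unlink(a): bitmap=............... | 

bitmap = ...............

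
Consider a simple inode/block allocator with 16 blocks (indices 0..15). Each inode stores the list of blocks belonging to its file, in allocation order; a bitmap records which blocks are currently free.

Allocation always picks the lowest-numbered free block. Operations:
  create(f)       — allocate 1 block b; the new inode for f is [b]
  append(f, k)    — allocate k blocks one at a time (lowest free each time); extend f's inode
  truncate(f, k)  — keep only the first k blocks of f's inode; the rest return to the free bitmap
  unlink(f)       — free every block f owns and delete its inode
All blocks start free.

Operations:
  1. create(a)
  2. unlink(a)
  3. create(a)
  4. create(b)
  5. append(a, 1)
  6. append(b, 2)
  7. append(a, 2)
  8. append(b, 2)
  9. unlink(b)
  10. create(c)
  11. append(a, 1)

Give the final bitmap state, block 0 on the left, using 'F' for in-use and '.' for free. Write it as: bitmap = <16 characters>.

bitmap = FFFF.FF.........

create(a): bitmap=F............... | a=[0]
unlink(a): bitmap=................ | 
create(a): bitmap=F............... | a=[0]
create(b): bitmap=FF.............. | a=[0] b=[1]
append(a, 1): bitmap=FFF............. | a=[0, 2] b=[1]
append(b, 2): bitmap=FFFFF........... | a=[0, 2] b=[1, 3, 4]
append(a, 2): bitmap=FFFFFFF......... | a=[0, 2, 5, 6] b=[1, 3, 4]
append(b, 2): bitmap=FFFFFFFFF....... | a=[0, 2, 5, 6] b=[1, 3, 4, 7, 8]
unlink(b): bitmap=F.F..FF......... | a=[0, 2, 5, 6]
create(c): bitmap=FFF..FF......... | a=[0, 2, 5, 6] c=[1]
append(a, 1): bitmap=FFFF.FF......... | a=[0, 2, 5, 6, 3] c=[1]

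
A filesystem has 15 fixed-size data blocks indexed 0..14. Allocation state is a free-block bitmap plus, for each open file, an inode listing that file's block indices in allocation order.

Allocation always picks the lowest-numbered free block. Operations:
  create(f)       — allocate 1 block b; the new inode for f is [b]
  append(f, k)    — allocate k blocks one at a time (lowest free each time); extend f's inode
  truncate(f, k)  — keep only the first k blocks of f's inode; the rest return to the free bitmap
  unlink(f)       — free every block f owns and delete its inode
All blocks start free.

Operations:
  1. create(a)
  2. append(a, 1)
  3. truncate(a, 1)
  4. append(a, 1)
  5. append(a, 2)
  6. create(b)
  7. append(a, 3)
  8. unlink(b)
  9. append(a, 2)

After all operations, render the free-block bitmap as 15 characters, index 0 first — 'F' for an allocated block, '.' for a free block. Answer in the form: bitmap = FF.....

bitmap = FFFFFFFFF......

create(a): bitmap=F.............. | a=[0]
append(a, 1): bitmap=FF............. | a=[0, 1]
truncate(a, 1): bitmap=F.............. | a=[0]
append(a, 1): bitmap=FF............. | a=[0, 1]
append(a, 2): bitmap=FFFF........... | a=[0, 1, 2, 3]
create(b): bitmap=FFFFF.......... | a=[0, 1, 2, 3] b=[4]
append(a, 3): bitmap=FFFFFFFF....... | a=[0, 1, 2, 3, 5, 6, 7] b=[4]
unlink(b): bitmap=FFFF.FFF....... | a=[0, 1, 2, 3, 5, 6, 7]
append(a, 2): bitmap=FFFFFFFFF...... | a=[0, 1, 2, 3, 5, 6, 7, 4, 8]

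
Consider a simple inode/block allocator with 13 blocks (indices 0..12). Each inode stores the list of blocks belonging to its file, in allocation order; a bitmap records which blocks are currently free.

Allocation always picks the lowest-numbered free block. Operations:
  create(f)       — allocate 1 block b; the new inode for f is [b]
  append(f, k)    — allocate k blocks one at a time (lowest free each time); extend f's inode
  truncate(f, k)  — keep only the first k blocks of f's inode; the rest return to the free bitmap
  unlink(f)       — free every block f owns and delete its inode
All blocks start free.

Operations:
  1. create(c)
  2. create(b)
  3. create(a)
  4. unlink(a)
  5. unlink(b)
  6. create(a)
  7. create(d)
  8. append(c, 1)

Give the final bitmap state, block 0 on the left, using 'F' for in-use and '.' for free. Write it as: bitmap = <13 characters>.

create(c): bitmap=F............ | c=[0]
create(b): bitmap=FF........... | b=[1] c=[0]
create(a): bitmap=FFF.......... | a=[2] b=[1] c=[0]
unlink(a): bitmap=FF........... | b=[1] c=[0]
unlink(b): bitmap=F............ | c=[0]
create(a): bitmap=FF........... | a=[1] c=[0]
create(d): bitmap=FFF.......... | a=[1] c=[0] d=[2]
append(c, 1): bitmap=FFFF......... | a=[1] c=[0, 3] d=[2]

bitmap = FFFF.........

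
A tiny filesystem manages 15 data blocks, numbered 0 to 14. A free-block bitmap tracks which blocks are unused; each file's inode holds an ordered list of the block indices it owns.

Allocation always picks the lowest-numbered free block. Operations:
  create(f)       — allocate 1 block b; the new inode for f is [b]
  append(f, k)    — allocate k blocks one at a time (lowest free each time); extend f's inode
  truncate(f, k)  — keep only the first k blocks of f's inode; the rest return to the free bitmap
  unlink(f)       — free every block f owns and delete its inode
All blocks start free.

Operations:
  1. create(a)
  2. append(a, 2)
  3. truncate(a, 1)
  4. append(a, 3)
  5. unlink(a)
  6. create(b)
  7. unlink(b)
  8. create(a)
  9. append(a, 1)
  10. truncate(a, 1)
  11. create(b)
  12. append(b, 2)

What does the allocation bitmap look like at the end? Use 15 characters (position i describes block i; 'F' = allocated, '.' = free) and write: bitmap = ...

[1] create(a) — a=0 (map F..............)
[2] append(a, 2) — a=0,1,2 (map FFF............)
[3] truncate(a, 1) — a=0 (map F..............)
[4] append(a, 3) — a=0,1,2,3 (map FFFF...........)
[5] unlink(a) —  (map ...............)
[6] create(b) — b=0 (map F..............)
[7] unlink(b) —  (map ...............)
[8] create(a) — a=0 (map F..............)
[9] append(a, 1) — a=0,1 (map FF.............)
[10] truncate(a, 1) — a=0 (map F..............)
[11] create(b) — a=0 b=1 (map FF.............)
[12] append(b, 2) — a=0 b=1,2,3 (map FFFF...........)

bitmap = FFFF...........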